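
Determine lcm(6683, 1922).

6683 = 41 · 163; 1922 = 2 · 31²
max exponents: 2 · 31² · 41 · 163 = 12844726

12844726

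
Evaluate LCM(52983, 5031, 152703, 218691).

52983 = 3² · 7 · 29²; 5031 = 3² · 13 · 43; 152703 = 3² · 19² · 47; 218691 = 3² · 11 · 47²
lcm takes max exponent of each prime: 3² · 7 · 11 · 13 · 19² · 29² · 43 · 47² = 259802877016683

259802877016683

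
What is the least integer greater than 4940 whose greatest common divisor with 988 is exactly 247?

gcd(m, 988) = 247 forces 247 | m; write m = 247s. Then gcd(247s, 247·4) = 247·gcd(s, 4), so need gcd(s, 4) = 1.
247s > 4940 gives s ≥ 21. The least s ≥ 21 coprime to 4 is 21, so m = 247·21 = 5187.

5187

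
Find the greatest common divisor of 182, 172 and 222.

182 = 2 · 7 · 13; 172 = 2² · 43; 222 = 2 · 3 · 37
gcd takes min exponent of each prime: 2 = 2

2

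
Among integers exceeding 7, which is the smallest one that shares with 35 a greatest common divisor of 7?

14

gcd(m, 35) = 7 forces 7 | m; write m = 7s. Then gcd(7s, 7·5) = 7·gcd(s, 5), so need gcd(s, 5) = 1.
7s > 7 gives s ≥ 2. The least s ≥ 2 coprime to 5 is 2, so m = 7·2 = 14.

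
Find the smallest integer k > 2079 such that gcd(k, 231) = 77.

231 = 77·3. Any k with gcd(k, 231) = 77 is a multiple of 77, say 77s, with s coprime to 3.
Need s > 2079/77, so s ≥ 28. First s ≥ 28 with gcd(s, 3) = 1 is s = 28. Thus k = 77·28 = 2156.

2156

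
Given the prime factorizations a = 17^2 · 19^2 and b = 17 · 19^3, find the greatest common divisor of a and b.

min exponent per shared prime: 17 · 19^2 = 6137

6137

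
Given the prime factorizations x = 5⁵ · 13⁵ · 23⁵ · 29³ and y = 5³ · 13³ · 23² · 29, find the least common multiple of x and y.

max exponent per prime: 5⁵ · 13⁵ · 23⁵ · 29³ = 182137745676434721875

182137745676434721875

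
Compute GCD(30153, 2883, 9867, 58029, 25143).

3

gcd(30153, 2883): 30153 = 10·2883 + 1323; 2883 = 2·1323 + 237; 1323 = 5·237 + 138; 237 = 1·138 + 99; 138 = 1·99 + 39; 99 = 2·39 + 21; 39 = 1·21 + 18; 21 = 1·18 + 3; 18 = 6·3 + 0 → 3
gcd(3, 9867): 9867 = 3289·3 + 0 → 3
gcd(3, 58029): 58029 = 19343·3 + 0 → 3
gcd(3, 25143): 25143 = 8381·3 + 0 → 3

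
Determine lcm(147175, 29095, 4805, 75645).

147175 = 5² · 7 · 29²; 29095 = 5 · 11 · 23²; 4805 = 5 · 31²; 75645 = 3² · 5 · 41²
lcm takes max exponent of each prime: 3² · 5² · 7 · 11 · 23² · 29² · 31² · 41² = 12451337705423925

12451337705423925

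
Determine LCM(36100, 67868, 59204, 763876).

36799726300

lcm(36100, 67868) = 36100·67868/gcd = 2450034800/1444 = 1696700
lcm(1696700, 59204) = 1696700·59204/gcd = 100451426800/1444 = 69564700
lcm(69564700, 763876) = 69564700·763876/gcd = 53138804777200/1444 = 36799726300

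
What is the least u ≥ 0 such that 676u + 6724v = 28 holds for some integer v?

1502

Reduce mod 6724: 676u ≡ 28 (mod 6724). With g = gcd(676, 6724) = 4 dividing 28, divide through: 169u ≡ 7 (mod 1681).
Since gcd(169, 1681) = 1, u ≡ 7·(169)⁻¹ ≡ 1502 (mod 1681). Smallest non-negative: 1502.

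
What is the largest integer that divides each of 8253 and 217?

7

Euclid: 8253 = 38·217 + 7; 217 = 31·7 + 0. Last nonzero remainder: 7.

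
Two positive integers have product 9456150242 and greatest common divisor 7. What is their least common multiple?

1350878606

gcd·lcm = product, so lcm = 9456150242/7 = 1350878606.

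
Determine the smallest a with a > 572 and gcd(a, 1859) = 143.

1859 = 143·13. Any a with gcd(a, 1859) = 143 is a multiple of 143, say 143s, with s coprime to 13.
Need s > 572/143, so s ≥ 5. First s ≥ 5 with gcd(s, 13) = 1 is s = 5. Thus a = 143·5 = 715.

715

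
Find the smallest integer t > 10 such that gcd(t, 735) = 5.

Multiples of 5 above 10: 5·3, 5·4, … . Need the cofactor coprime to 735/5 = 147.
Checking s = 3, 4, … the first with gcd(s, 147) = 1 is s = 4, giving 20.

20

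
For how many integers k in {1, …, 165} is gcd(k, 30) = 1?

Prime factors of 30: 2, 3, 5. Count integers ≤ 165 divisible by none of them.
By inclusion–exclusion: 165 − ⌊165/2⌋ − ⌊165/3⌋ − ⌊165/5⌋ + ⌊165/6⌋ + ⌊165/10⌋ + ⌊165/15⌋ − ⌊165/30⌋ = 44.

44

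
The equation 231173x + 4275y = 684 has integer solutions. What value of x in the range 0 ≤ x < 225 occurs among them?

108

Reduce mod 4275: 231173x ≡ 684 (mod 4275). With g = gcd(231173, 4275) = 19 dividing 684, divide through: 12167x ≡ 36 (mod 225).
Since gcd(12167, 225) = 1, x ≡ 36·(12167)⁻¹ ≡ 108 (mod 225). Smallest non-negative: 108.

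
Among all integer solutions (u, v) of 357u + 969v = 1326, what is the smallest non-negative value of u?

Euclid: 969 = 2·357 + 255; 357 = 1·255 + 102; 255 = 2·102 + 51; 102 = 2·51 + 0 → gcd = 51; 1326 = 51·26.
Back-substitution yields 357·(-8) + 969·(3) = 51, so one solution is u = -8·26 = -208, v = 3·26 = 78.
Solutions in u differ by 969/51 = 19; the one in [0, 19) is -208 mod 19 = 1.

1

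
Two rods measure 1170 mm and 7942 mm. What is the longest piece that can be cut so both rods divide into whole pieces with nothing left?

2

1170 = 2 · 3² · 5 · 13
7942 = 2 · 11 · 19²
Common: 2 = 2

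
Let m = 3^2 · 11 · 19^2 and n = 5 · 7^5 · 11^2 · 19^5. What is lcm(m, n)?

max exponent per prime: 3^2 · 5 · 7^5 · 11^2 · 19^5 = 226598008637385

226598008637385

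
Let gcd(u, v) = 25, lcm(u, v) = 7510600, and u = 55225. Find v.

3400

u·v = gcd·lcm = 25·7510600 = 187765000, so v = 187765000/55225 = 3400.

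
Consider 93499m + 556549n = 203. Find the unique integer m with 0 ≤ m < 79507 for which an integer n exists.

17905

gcd(93499, 556549) = 7 (Euclid: 556549 = 5·93499 + 89054; 93499 = 1·89054 + 4445; 89054 = 20·4445 + 154; 4445 = 28·154 + 133; 154 = 1·133 + 21; 133 = 6·21 + 7; 21 = 3·7 + 0), and 7 | 203.
Extended Euclid: 93499·(25292) + 556549·(-4249) = 7. Scale by 29: m₀ = 733468.
General solution m = m₀ + 79507t; reducing mod 79507 gives m = 17905 (and n = -3008).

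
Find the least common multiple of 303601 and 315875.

265650875

gcd first: 315875 = 1·303601 + 12274; 303601 = 24·12274 + 9025; 12274 = 1·9025 + 3249; 9025 = 2·3249 + 2527; 3249 = 1·2527 + 722; 2527 = 3·722 + 361; 722 = 2·361 + 0 → gcd = 361
lcm = 303601·315875/gcd = 95899965875/361 = 265650875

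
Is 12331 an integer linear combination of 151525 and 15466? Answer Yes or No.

gcd(151525, 15466): 151525 = 9·15466 + 12331; 15466 = 1·12331 + 3135; 12331 = 3·3135 + 2926; 3135 = 1·2926 + 209; 2926 = 14·209 + 0 → 209
209 divides 12331, so a solution exists.

Yes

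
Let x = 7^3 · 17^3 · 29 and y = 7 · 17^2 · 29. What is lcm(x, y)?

max exponent per prime: 7^3 · 17^3 · 29 = 48869611

48869611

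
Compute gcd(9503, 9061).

9503 = 13 · 17 · 43
9061 = 13 · 17 · 41
Common: 13 · 17 = 221

221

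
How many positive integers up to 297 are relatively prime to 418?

418 = 2·11·19. Inclusion–exclusion on these primes:
297 − ⌊297/2⌋ − ⌊297/11⌋ − ⌊297/19⌋ + ⌊297/22⌋ + ⌊297/38⌋ + ⌊297/209⌋ − ⌊297/418⌋ = 128

128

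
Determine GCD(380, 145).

5

Euclid: 380 = 2·145 + 90; 145 = 1·90 + 55; 90 = 1·55 + 35; 55 = 1·35 + 20; 35 = 1·20 + 15; 20 = 1·15 + 5; 15 = 3·5 + 0. Last nonzero remainder: 5.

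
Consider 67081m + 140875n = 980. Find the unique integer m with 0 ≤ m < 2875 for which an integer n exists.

gcd(67081, 140875) = 49 (Euclid: 140875 = 2·67081 + 6713; 67081 = 9·6713 + 6664; 6713 = 1·6664 + 49; 6664 = 136·49 + 0), and 49 | 980.
Extended Euclid: 67081·(-21) + 140875·(10) = 49. Scale by 20: m₀ = -420.
General solution m = m₀ + 2875t; reducing mod 2875 gives m = 2455 (and n = -1169).

2455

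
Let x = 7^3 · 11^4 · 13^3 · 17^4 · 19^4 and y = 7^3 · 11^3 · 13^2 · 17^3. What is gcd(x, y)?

min exponent per shared prime: 7^3 · 11^3 · 13^2 · 17^3 = 379057980301

379057980301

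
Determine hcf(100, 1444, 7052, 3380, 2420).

4

100 = 2² · 5²; 1444 = 2² · 19²; 7052 = 2² · 41 · 43; 3380 = 2² · 5 · 13²; 2420 = 2² · 5 · 11²
gcd takes min exponent of each prime: 2² = 4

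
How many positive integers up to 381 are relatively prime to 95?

289

Prime factors of 95: 5, 19. Count integers ≤ 381 divisible by none of them.
By inclusion–exclusion: 381 − ⌊381/5⌋ − ⌊381/19⌋ + ⌊381/95⌋ = 289.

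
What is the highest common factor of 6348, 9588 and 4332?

6348 = 2² · 3 · 23²; 9588 = 2² · 3 · 17 · 47; 4332 = 2² · 3 · 19²
gcd takes min exponent of each prime: 2² · 3 = 12

12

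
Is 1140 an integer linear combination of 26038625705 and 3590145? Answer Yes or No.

By Bézout, 26038625705m + 3590145n = 1140 has integer solutions iff gcd(26038625705, 3590145) | 1140.
Euclid: 26038625705 = 7252·3590145 + 2894165; 3590145 = 1·2894165 + 695980; 2894165 = 4·695980 + 110245; 695980 = 6·110245 + 34510; 110245 = 3·34510 + 6715; 34510 = 5·6715 + 935; 6715 = 7·935 + 170; 935 = 5·170 + 85; 170 = 2·85 + 0. gcd = 85; 1140 mod 85 = 35. No.

No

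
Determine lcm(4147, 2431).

70499

4147 = 11 · 13 · 29; 2431 = 11 · 13 · 17
max exponents: 11 · 13 · 17 · 29 = 70499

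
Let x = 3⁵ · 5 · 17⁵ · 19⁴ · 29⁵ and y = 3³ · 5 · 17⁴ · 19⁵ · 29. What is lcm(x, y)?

87615083478294031202505

max exponent per prime: 3⁵ · 5 · 17⁵ · 19⁵ · 29⁵ = 87615083478294031202505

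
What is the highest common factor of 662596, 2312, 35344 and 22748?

4

gcd(662596, 2312): 662596 = 286·2312 + 1364; 2312 = 1·1364 + 948; 1364 = 1·948 + 416; 948 = 2·416 + 116; 416 = 3·116 + 68; 116 = 1·68 + 48; 68 = 1·48 + 20; 48 = 2·20 + 8; 20 = 2·8 + 4; 8 = 2·4 + 0 → 4
gcd(4, 35344): 35344 = 8836·4 + 0 → 4
gcd(4, 22748): 22748 = 5687·4 + 0 → 4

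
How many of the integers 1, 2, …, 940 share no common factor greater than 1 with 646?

418

646 = 2·17·19. Inclusion–exclusion on these primes:
940 − ⌊940/2⌋ − ⌊940/17⌋ − ⌊940/19⌋ + ⌊940/34⌋ + ⌊940/38⌋ + ⌊940/323⌋ − ⌊940/646⌋ = 418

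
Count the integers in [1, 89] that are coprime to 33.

54

Prime factors of 33: 3, 11. Count integers ≤ 89 divisible by none of them.
By inclusion–exclusion: 89 − ⌊89/3⌋ − ⌊89/11⌋ + ⌊89/33⌋ = 54.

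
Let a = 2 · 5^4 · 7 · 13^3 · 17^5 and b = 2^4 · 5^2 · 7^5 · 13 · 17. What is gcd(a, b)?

min exponent per shared prime: 2 · 5^2 · 7 · 13 · 17 = 77350

77350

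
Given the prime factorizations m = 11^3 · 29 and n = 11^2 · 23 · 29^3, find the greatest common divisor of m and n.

3509

min exponent per shared prime: 11^2 · 29 = 3509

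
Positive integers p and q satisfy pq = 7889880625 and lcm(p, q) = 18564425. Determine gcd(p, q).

425

From gcd × lcm = pq: gcd = 7889880625 / 18564425 = 425.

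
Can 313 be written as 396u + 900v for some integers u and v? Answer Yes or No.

No

gcd(396, 900): 900 = 2·396 + 108; 396 = 3·108 + 72; 108 = 1·72 + 36; 72 = 2·36 + 0 → 36
36 does not divide 313, so a solution does not exist.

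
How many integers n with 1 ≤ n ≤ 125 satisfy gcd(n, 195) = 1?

62

Prime factors of 195: 3, 5, 13. Count integers ≤ 125 divisible by none of them.
By inclusion–exclusion: 125 − ⌊125/3⌋ − ⌊125/5⌋ − ⌊125/13⌋ + ⌊125/15⌋ + ⌊125/39⌋ + ⌊125/65⌋ − ⌊125/195⌋ = 62.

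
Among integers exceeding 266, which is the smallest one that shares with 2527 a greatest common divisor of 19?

gcd(k, 2527) = 19 forces 19 | k; write k = 19s. Then gcd(19s, 19·133) = 19·gcd(s, 133), so need gcd(s, 133) = 1.
19s > 266 gives s ≥ 15. The least s ≥ 15 coprime to 133 is 15, so k = 19·15 = 285.

285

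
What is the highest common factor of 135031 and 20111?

2873

135031 = 13² · 17 · 47
20111 = 7 · 13² · 17
Common: 13² · 17 = 2873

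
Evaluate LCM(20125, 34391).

98874125

20125 = 5³ · 7 · 23; 34391 = 7 · 17³
max exponents: 5³ · 7 · 17³ · 23 = 98874125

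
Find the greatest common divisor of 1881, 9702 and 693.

gcd(1881, 9702): 9702 = 5·1881 + 297; 1881 = 6·297 + 99; 297 = 3·99 + 0 → 99
gcd(99, 693): 693 = 7·99 + 0 → 99

99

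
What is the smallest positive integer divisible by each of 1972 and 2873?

gcd first: 2873 = 1·1972 + 901; 1972 = 2·901 + 170; 901 = 5·170 + 51; 170 = 3·51 + 17; 51 = 3·17 + 0 → gcd = 17
lcm = 1972·2873/gcd = 5665556/17 = 333268

333268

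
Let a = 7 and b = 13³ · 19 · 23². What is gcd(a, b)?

1

min exponent per shared prime: (none) = 1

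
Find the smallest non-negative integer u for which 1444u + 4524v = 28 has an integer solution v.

730

Reduce mod 4524: 1444u ≡ 28 (mod 4524). With g = gcd(1444, 4524) = 4 dividing 28, divide through: 361u ≡ 7 (mod 1131).
Since gcd(361, 1131) = 1, u ≡ 7·(361)⁻¹ ≡ 730 (mod 1131). Smallest non-negative: 730.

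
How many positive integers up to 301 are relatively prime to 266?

122

266 = 2·7·19. Inclusion–exclusion on these primes:
301 − ⌊301/2⌋ − ⌊301/7⌋ − ⌊301/19⌋ + ⌊301/14⌋ + ⌊301/38⌋ + ⌊301/133⌋ − ⌊301/266⌋ = 122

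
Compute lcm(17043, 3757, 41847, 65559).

8884056710451

lcm(17043, 3757) = 17043·3757/gcd = 64030551/13 = 4925427
lcm(4925427, 41847) = 4925427·41847/gcd = 206114343669/39 = 5284983171
lcm(5284983171, 65559) = 5284983171·65559/gcd = 346478211707589/39 = 8884056710451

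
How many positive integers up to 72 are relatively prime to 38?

38 = 2·19. Inclusion–exclusion on these primes:
72 − ⌊72/2⌋ − ⌊72/19⌋ + ⌊72/38⌋ = 34

34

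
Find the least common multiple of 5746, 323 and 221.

109174

5746 = 2 · 13² · 17; 323 = 17 · 19; 221 = 13 · 17
lcm takes max exponent of each prime: 2 · 13² · 17 · 19 = 109174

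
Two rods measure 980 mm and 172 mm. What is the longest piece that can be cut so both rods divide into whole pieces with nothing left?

Euclid: 980 = 5·172 + 120; 172 = 1·120 + 52; 120 = 2·52 + 16; 52 = 3·16 + 4; 16 = 4·4 + 0. Last nonzero remainder: 4.

4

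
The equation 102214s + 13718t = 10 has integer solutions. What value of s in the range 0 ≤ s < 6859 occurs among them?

5939

gcd(102214, 13718) = 2 (Euclid: 102214 = 7·13718 + 6188; 13718 = 2·6188 + 1342; 6188 = 4·1342 + 820; 1342 = 1·820 + 522; 820 = 1·522 + 298; 522 = 1·298 + 224; 298 = 1·224 + 74; 224 = 3·74 + 2; 74 = 37·2 + 0), and 2 | 10.
Extended Euclid: 102214·(-184) + 13718·(1371) = 2. Scale by 5: s₀ = -920.
General solution s = s₀ + 6859k; reducing mod 6859 gives s = 5939 (and t = -44252).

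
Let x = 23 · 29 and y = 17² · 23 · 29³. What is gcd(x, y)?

667

min exponent per shared prime: 23 · 29 = 667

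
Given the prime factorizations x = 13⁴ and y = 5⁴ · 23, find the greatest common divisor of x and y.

min exponent per shared prime: (none) = 1

1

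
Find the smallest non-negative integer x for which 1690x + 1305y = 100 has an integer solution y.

85

Reduce mod 1305: 1690x ≡ 100 (mod 1305). With g = gcd(1690, 1305) = 5 dividing 100, divide through: 338x ≡ 20 (mod 261).
Since gcd(338, 261) = 1, x ≡ 20·(338)⁻¹ ≡ 85 (mod 261). Smallest non-negative: 85.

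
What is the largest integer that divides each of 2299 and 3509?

Euclid: 3509 = 1·2299 + 1210; 2299 = 1·1210 + 1089; 1210 = 1·1089 + 121; 1089 = 9·121 + 0. Last nonzero remainder: 121.

121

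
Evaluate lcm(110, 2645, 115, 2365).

110 = 2 · 5 · 11; 2645 = 5 · 23²; 115 = 5 · 23; 2365 = 5 · 11 · 43
lcm takes max exponent of each prime: 2 · 5 · 11 · 23² · 43 = 2502170

2502170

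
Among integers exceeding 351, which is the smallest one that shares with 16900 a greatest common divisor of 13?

Multiples of 13 above 351: 13·28, 13·29, … . Need the cofactor coprime to 16900/13 = 1300.
Checking s = 28, 29, … the first with gcd(s, 1300) = 1 is s = 29, giving 377.

377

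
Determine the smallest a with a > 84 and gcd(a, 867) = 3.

Multiples of 3 above 84: 3·29, 3·30, … . Need the cofactor coprime to 867/3 = 289.
Checking s = 29, 30, … the first with gcd(s, 289) = 1 is s = 29, giving 87.

87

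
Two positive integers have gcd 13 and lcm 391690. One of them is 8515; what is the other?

598

m·n = gcd·lcm = 13·391690 = 5091970, so n = 5091970/8515 = 598.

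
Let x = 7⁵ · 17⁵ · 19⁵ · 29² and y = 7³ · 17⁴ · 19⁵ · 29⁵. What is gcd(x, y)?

min exponent per shared prime: 7³ · 17⁴ · 19⁵ · 29² = 59655955499252077

59655955499252077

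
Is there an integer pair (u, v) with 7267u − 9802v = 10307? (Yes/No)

gcd(7267, 9802): 9802 = 1·7267 + 2535; 7267 = 2·2535 + 2197; 2535 = 1·2197 + 338; 2197 = 6·338 + 169; 338 = 2·169 + 0 → 169
169 does not divide 10307, so a solution does not exist.

No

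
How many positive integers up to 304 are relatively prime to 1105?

1105 = 5·13·17. Inclusion–exclusion on these primes:
304 − ⌊304/5⌋ − ⌊304/13⌋ − ⌊304/17⌋ + ⌊304/65⌋ + ⌊304/85⌋ + ⌊304/221⌋ − ⌊304/1105⌋ = 212

212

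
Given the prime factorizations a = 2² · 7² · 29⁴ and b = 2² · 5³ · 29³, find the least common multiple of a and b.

17328384500

max exponent per prime: 2² · 5³ · 7² · 29⁴ = 17328384500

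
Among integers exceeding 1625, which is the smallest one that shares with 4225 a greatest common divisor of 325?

Multiples of 325 above 1625: 325·6, 325·7, … . Need the cofactor coprime to 4225/325 = 13.
Checking s = 6, 7, … the first with gcd(s, 13) = 1 is s = 6, giving 1950.

1950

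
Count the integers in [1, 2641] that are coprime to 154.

Prime factors of 154: 2, 7, 11. Count integers ≤ 2641 divisible by none of them.
By inclusion–exclusion: 2641 − ⌊2641/2⌋ − ⌊2641/7⌋ − ⌊2641/11⌋ + ⌊2641/14⌋ + ⌊2641/22⌋ + ⌊2641/77⌋ − ⌊2641/154⌋ = 1029.

1029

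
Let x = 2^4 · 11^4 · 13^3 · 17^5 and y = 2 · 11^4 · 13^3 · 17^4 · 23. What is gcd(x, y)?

min exponent per shared prime: 2 · 11^4 · 13^3 · 17^4 = 5373119242634

5373119242634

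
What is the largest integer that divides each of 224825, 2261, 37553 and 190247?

224825 = 5² · 17 · 23²; 2261 = 7 · 17 · 19; 37553 = 17 · 47²; 190247 = 17 · 19² · 31
gcd takes min exponent of each prime: 17 = 17

17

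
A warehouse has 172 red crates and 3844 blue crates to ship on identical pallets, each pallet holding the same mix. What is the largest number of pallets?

172 = 2² · 43
3844 = 2² · 31²
Common: 2² = 4

4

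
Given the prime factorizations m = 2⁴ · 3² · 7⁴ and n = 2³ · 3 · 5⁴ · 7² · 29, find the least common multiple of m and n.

6266610000

max exponent per prime: 2⁴ · 3² · 5⁴ · 7⁴ · 29 = 6266610000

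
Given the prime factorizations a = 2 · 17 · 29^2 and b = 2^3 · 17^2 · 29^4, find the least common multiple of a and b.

1635233672

max exponent per prime: 2^3 · 17^2 · 29^4 = 1635233672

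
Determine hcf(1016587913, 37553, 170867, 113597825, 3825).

gcd(1016587913, 37553): 1016587913 = 27070·37553 + 28203; 37553 = 1·28203 + 9350; 28203 = 3·9350 + 153; 9350 = 61·153 + 17; 153 = 9·17 + 0 → 17
gcd(17, 170867): 170867 = 10051·17 + 0 → 17
gcd(17, 113597825): 113597825 = 6682225·17 + 0 → 17
gcd(17, 3825): 3825 = 225·17 + 0 → 17

17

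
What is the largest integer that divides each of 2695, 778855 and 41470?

gcd(2695, 778855): 778855 = 289·2695 + 0 → 2695
gcd(2695, 41470): 41470 = 15·2695 + 1045; 2695 = 2·1045 + 605; 1045 = 1·605 + 440; 605 = 1·440 + 165; 440 = 2·165 + 110; 165 = 1·110 + 55; 110 = 2·55 + 0 → 55

55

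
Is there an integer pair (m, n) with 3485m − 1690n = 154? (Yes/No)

gcd(3485, 1690): 3485 = 2·1690 + 105; 1690 = 16·105 + 10; 105 = 10·10 + 5; 10 = 2·5 + 0 → 5
5 does not divide 154, so a solution does not exist.

No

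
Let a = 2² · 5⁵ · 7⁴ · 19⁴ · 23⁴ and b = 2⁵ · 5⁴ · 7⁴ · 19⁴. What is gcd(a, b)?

782251802500

min exponent per shared prime: 2² · 5⁴ · 7⁴ · 19⁴ = 782251802500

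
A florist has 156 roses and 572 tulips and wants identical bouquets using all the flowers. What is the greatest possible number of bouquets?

Euclid: 572 = 3·156 + 104; 156 = 1·104 + 52; 104 = 2·52 + 0. Last nonzero remainder: 52.

52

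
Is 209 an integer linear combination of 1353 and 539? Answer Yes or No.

gcd(1353, 539): 1353 = 2·539 + 275; 539 = 1·275 + 264; 275 = 1·264 + 11; 264 = 24·11 + 0 → 11
11 divides 209, so a solution exists.

Yes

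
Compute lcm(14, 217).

434

14 = 2 · 7; 217 = 7 · 31
max exponents: 2 · 7 · 31 = 434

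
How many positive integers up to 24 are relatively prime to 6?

6 = 2·3. Inclusion–exclusion on these primes:
24 − ⌊24/2⌋ − ⌊24/3⌋ + ⌊24/6⌋ = 8

8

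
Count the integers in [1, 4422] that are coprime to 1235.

3094

1235 = 5·13·19. Inclusion–exclusion on these primes:
4422 − ⌊4422/5⌋ − ⌊4422/13⌋ − ⌊4422/19⌋ + ⌊4422/65⌋ + ⌊4422/95⌋ + ⌊4422/247⌋ − ⌊4422/1235⌋ = 3094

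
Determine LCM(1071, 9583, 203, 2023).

1071 = 3² · 7 · 17; 9583 = 7 · 37²; 203 = 7 · 29; 2023 = 7 · 17²
lcm takes max exponent of each prime: 3² · 7 · 17² · 29 · 37² = 722836107

722836107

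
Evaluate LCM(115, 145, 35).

23345

lcm(115, 145) = 115·145/gcd = 16675/5 = 3335
lcm(3335, 35) = 3335·35/gcd = 116725/5 = 23345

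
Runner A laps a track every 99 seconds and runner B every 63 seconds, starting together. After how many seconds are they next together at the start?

693

gcd first: 99 = 1·63 + 36; 63 = 1·36 + 27; 36 = 1·27 + 9; 27 = 3·9 + 0 → gcd = 9
lcm = 99·63/gcd = 6237/9 = 693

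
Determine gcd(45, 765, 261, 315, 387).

9

gcd(45, 765): 765 = 17·45 + 0 → 45
gcd(45, 261): 261 = 5·45 + 36; 45 = 1·36 + 9; 36 = 4·9 + 0 → 9
gcd(9, 315): 315 = 35·9 + 0 → 9
gcd(9, 387): 387 = 43·9 + 0 → 9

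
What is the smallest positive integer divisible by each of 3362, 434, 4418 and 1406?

1132944104558

lcm(3362, 434) = 3362·434/gcd = 1459108/2 = 729554
lcm(729554, 4418) = 729554·4418/gcd = 3223169572/2 = 1611584786
lcm(1611584786, 1406) = 1611584786·1406/gcd = 2265888209116/2 = 1132944104558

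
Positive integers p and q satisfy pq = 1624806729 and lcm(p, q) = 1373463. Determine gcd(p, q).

1183

From gcd × lcm = pq: gcd = 1624806729 / 1373463 = 1183.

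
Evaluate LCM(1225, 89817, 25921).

1225 = 5² · 7²; 89817 = 3 · 7² · 13 · 47; 25921 = 7² · 23²
lcm takes max exponent of each prime: 3 · 5² · 7² · 13 · 23² · 47 = 1187829825

1187829825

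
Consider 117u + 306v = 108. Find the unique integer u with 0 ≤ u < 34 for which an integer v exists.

14

gcd(117, 306) = 9 (Euclid: 306 = 2·117 + 72; 117 = 1·72 + 45; 72 = 1·45 + 27; 45 = 1·27 + 18; 27 = 1·18 + 9; 18 = 2·9 + 0), and 9 | 108.
Extended Euclid: 117·(-13) + 306·(5) = 9. Scale by 12: u₀ = -156.
General solution u = u₀ + 34t; reducing mod 34 gives u = 14 (and v = -5).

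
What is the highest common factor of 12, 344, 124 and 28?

4

12 = 2² · 3; 344 = 2³ · 43; 124 = 2² · 31; 28 = 2² · 7
gcd takes min exponent of each prime: 2² = 4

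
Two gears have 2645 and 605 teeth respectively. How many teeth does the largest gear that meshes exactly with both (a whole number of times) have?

Euclid: 2645 = 4·605 + 225; 605 = 2·225 + 155; 225 = 1·155 + 70; 155 = 2·70 + 15; 70 = 4·15 + 10; 15 = 1·10 + 5; 10 = 2·5 + 0. Last nonzero remainder: 5.

5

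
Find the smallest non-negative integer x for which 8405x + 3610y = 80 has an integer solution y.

652

gcd(8405, 3610) = 5 (Euclid: 8405 = 2·3610 + 1185; 3610 = 3·1185 + 55; 1185 = 21·55 + 30; 55 = 1·30 + 25; 30 = 1·25 + 5; 25 = 5·5 + 0), and 5 | 80.
Extended Euclid: 8405·(131) + 3610·(-305) = 5. Scale by 16: x₀ = 2096.
General solution x = x₀ + 722t; reducing mod 722 gives x = 652 (and y = -1518).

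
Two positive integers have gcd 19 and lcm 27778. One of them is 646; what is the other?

m·n = gcd·lcm = 19·27778 = 527782, so n = 527782/646 = 817.

817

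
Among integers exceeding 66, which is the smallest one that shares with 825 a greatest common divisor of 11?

gcd(a, 825) = 11 forces 11 | a; write a = 11s. Then gcd(11s, 11·75) = 11·gcd(s, 75), so need gcd(s, 75) = 1.
11s > 66 gives s ≥ 7. The least s ≥ 7 coprime to 75 is 7, so a = 11·7 = 77.

77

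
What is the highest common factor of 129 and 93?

3

Euclid: 129 = 1·93 + 36; 93 = 2·36 + 21; 36 = 1·21 + 15; 21 = 1·15 + 6; 15 = 2·6 + 3; 6 = 2·3 + 0. Last nonzero remainder: 3.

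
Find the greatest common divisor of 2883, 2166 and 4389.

3

gcd(2883, 2166): 2883 = 1·2166 + 717; 2166 = 3·717 + 15; 717 = 47·15 + 12; 15 = 1·12 + 3; 12 = 4·3 + 0 → 3
gcd(3, 4389): 4389 = 1463·3 + 0 → 3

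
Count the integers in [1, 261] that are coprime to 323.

Prime factors of 323: 17, 19. Count integers ≤ 261 divisible by none of them.
By inclusion–exclusion: 261 − ⌊261/17⌋ − ⌊261/19⌋ + ⌊261/323⌋ = 233.

233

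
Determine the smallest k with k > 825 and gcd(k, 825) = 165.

Multiples of 165 above 825: 165·6, 165·7, … . Need the cofactor coprime to 825/165 = 5.
Checking s = 6, 7, … the first with gcd(s, 5) = 1 is s = 6, giving 990.

990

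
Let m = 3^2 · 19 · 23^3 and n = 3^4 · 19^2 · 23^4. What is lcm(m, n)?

8182830681

max exponent per prime: 3^4 · 19^2 · 23^4 = 8182830681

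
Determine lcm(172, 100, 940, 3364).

169966100

172 = 2² · 43; 100 = 2² · 5²; 940 = 2² · 5 · 47; 3364 = 2² · 29²
lcm takes max exponent of each prime: 2² · 5² · 29² · 43 · 47 = 169966100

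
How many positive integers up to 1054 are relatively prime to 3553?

Prime factors of 3553: 11, 17, 19. Count integers ≤ 1054 divisible by none of them.
By inclusion–exclusion: 1054 − ⌊1054/11⌋ − ⌊1054/17⌋ − ⌊1054/19⌋ + ⌊1054/187⌋ + ⌊1054/209⌋ + ⌊1054/323⌋ − ⌊1054/3553⌋ = 855.

855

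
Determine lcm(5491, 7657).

gcd first: 7657 = 1·5491 + 2166; 5491 = 2·2166 + 1159; 2166 = 1·1159 + 1007; 1159 = 1·1007 + 152; 1007 = 6·152 + 95; 152 = 1·95 + 57; 95 = 1·57 + 38; 57 = 1·38 + 19; 38 = 2·19 + 0 → gcd = 19
lcm = 5491·7657/gcd = 42044587/19 = 2212873

2212873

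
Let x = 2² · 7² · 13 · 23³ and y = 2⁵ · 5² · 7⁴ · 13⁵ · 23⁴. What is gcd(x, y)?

min exponent per shared prime: 2² · 7² · 13 · 23³ = 31001516

31001516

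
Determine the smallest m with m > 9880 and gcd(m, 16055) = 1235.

11115

Multiples of 1235 above 9880: 1235·9, 1235·10, … . Need the cofactor coprime to 16055/1235 = 13.
Checking s = 9, 10, … the first with gcd(s, 13) = 1 is s = 9, giving 11115.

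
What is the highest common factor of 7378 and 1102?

Euclid: 7378 = 6·1102 + 766; 1102 = 1·766 + 336; 766 = 2·336 + 94; 336 = 3·94 + 54; 94 = 1·54 + 40; 54 = 1·40 + 14; 40 = 2·14 + 12; 14 = 1·12 + 2; 12 = 6·2 + 0. Last nonzero remainder: 2.

2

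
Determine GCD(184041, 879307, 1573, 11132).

gcd(184041, 879307): 879307 = 4·184041 + 143143; 184041 = 1·143143 + 40898; 143143 = 3·40898 + 20449; 40898 = 2·20449 + 0 → 20449
gcd(20449, 1573): 20449 = 13·1573 + 0 → 1573
gcd(1573, 11132): 11132 = 7·1573 + 121; 1573 = 13·121 + 0 → 121

121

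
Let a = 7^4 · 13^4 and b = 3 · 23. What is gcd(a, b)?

1

min exponent per shared prime: (none) = 1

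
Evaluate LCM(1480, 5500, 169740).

3454209000

1480 = 2³ · 5 · 37; 5500 = 2² · 5³ · 11; 169740 = 2² · 3² · 5 · 23 · 41
lcm takes max exponent of each prime: 2³ · 3² · 5³ · 11 · 23 · 37 · 41 = 3454209000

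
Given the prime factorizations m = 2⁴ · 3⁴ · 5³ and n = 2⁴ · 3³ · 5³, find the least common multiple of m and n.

162000

max exponent per prime: 2⁴ · 3⁴ · 5³ = 162000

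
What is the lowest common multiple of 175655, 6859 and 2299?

7672786055

175655 = 5 · 19 · 43²; 6859 = 19³; 2299 = 11² · 19
lcm takes max exponent of each prime: 5 · 11² · 19³ · 43² = 7672786055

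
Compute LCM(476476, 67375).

59559500

476476 = 2² · 7² · 11 · 13 · 17; 67375 = 5³ · 7² · 11
max exponents: 2² · 5³ · 7² · 11 · 13 · 17 = 59559500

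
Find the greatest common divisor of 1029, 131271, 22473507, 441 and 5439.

147

gcd(1029, 131271): 131271 = 127·1029 + 588; 1029 = 1·588 + 441; 588 = 1·441 + 147; 441 = 3·147 + 0 → 147
gcd(147, 22473507): 22473507 = 152881·147 + 0 → 147
gcd(147, 441): 441 = 3·147 + 0 → 147
gcd(147, 5439): 5439 = 37·147 + 0 → 147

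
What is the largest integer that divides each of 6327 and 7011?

171

6327 = 3² · 19 · 37
7011 = 3² · 19 · 41
Common: 3² · 19 = 171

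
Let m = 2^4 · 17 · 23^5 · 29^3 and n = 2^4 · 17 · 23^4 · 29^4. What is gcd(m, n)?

min exponent per shared prime: 2^4 · 17 · 23^4 · 29^3 = 1856411464528

1856411464528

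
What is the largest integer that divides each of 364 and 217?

7

Euclid: 364 = 1·217 + 147; 217 = 1·147 + 70; 147 = 2·70 + 7; 70 = 10·7 + 0. Last nonzero remainder: 7.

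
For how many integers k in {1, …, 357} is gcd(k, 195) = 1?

176

195 = 3·5·13. Inclusion–exclusion on these primes:
357 − ⌊357/3⌋ − ⌊357/5⌋ − ⌊357/13⌋ + ⌊357/15⌋ + ⌊357/39⌋ + ⌊357/65⌋ − ⌊357/195⌋ = 176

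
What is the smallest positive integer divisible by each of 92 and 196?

92 = 2² · 23; 196 = 2² · 7²
max exponents: 2² · 7² · 23 = 4508

4508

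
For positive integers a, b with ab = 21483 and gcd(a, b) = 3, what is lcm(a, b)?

Since gcd(a,b)·lcm(a,b) = ab, lcm = 21483/3 = 7161.

7161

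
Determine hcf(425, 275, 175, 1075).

gcd(425, 275): 425 = 1·275 + 150; 275 = 1·150 + 125; 150 = 1·125 + 25; 125 = 5·25 + 0 → 25
gcd(25, 175): 175 = 7·25 + 0 → 25
gcd(25, 1075): 1075 = 43·25 + 0 → 25

25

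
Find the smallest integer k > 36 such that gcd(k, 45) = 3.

gcd(k, 45) = 3 forces 3 | k; write k = 3s. Then gcd(3s, 3·15) = 3·gcd(s, 15), so need gcd(s, 15) = 1.
3s > 36 gives s ≥ 13. The least s ≥ 13 coprime to 15 is 13, so k = 3·13 = 39.

39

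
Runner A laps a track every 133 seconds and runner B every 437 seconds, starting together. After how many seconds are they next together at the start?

gcd first: 437 = 3·133 + 38; 133 = 3·38 + 19; 38 = 2·19 + 0 → gcd = 19
lcm = 133·437/gcd = 58121/19 = 3059

3059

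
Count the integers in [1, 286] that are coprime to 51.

180

51 = 3·17. Inclusion–exclusion on these primes:
286 − ⌊286/3⌋ − ⌊286/17⌋ + ⌊286/51⌋ = 180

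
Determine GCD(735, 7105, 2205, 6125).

245

gcd(735, 7105): 7105 = 9·735 + 490; 735 = 1·490 + 245; 490 = 2·245 + 0 → 245
gcd(245, 2205): 2205 = 9·245 + 0 → 245
gcd(245, 6125): 6125 = 25·245 + 0 → 245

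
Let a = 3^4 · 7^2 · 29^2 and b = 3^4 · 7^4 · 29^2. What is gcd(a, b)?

min exponent per shared prime: 3^4 · 7^2 · 29^2 = 3337929

3337929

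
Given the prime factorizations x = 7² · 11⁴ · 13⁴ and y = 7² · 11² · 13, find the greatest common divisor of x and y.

min exponent per shared prime: 7² · 11² · 13 = 77077

77077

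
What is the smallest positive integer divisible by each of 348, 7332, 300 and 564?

348 = 2² · 3 · 29; 7332 = 2² · 3 · 13 · 47; 300 = 2² · 3 · 5²; 564 = 2² · 3 · 47
lcm takes max exponent of each prime: 2² · 3 · 5² · 13 · 29 · 47 = 5315700

5315700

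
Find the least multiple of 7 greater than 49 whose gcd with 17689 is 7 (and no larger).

56

Multiples of 7 above 49: 7·8, 7·9, … . Need the cofactor coprime to 17689/7 = 2527.
Checking s = 8, 9, … the first with gcd(s, 2527) = 1 is s = 8, giving 56.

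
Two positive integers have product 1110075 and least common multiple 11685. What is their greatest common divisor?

gcd·lcm = product, so gcd = 1110075/11685 = 95.

95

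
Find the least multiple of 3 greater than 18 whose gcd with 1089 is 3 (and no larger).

21

gcd(t, 1089) = 3 forces 3 | t; write t = 3s. Then gcd(3s, 3·363) = 3·gcd(s, 363), so need gcd(s, 363) = 1.
3s > 18 gives s ≥ 7. The least s ≥ 7 coprime to 363 is 7, so t = 3·7 = 21.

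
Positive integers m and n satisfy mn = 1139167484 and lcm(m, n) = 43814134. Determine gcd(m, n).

From gcd × lcm = mn: gcd = 1139167484 / 43814134 = 26.

26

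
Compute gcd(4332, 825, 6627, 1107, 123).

3

gcd(4332, 825): 4332 = 5·825 + 207; 825 = 3·207 + 204; 207 = 1·204 + 3; 204 = 68·3 + 0 → 3
gcd(3, 6627): 6627 = 2209·3 + 0 → 3
gcd(3, 1107): 1107 = 369·3 + 0 → 3
gcd(3, 123): 123 = 41·3 + 0 → 3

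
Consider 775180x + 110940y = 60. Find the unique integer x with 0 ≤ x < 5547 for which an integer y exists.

Reduce mod 110940: 775180x ≡ 60 (mod 110940). With g = gcd(775180, 110940) = 20 dividing 60, divide through: 38759x ≡ 3 (mod 5547).
Since gcd(38759, 5547) = 1, x ≡ 3·(38759)⁻¹ ≡ 2298 (mod 5547). Smallest non-negative: 2298.

2298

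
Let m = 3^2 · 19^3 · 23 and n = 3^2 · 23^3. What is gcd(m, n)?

min exponent per shared prime: 3^2 · 23 = 207

207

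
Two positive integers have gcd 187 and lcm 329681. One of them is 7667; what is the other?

Using uv = gcd(u,v)·lcm(u,v) = 187·329681 = 61650347, we get v = 61650347/7667 = 8041.

8041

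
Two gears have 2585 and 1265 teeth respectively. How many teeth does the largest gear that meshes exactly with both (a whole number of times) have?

Euclid: 2585 = 2·1265 + 55; 1265 = 23·55 + 0. Last nonzero remainder: 55.

55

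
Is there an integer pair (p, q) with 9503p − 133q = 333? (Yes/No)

gcd(9503, 133): 9503 = 71·133 + 60; 133 = 2·60 + 13; 60 = 4·13 + 8; 13 = 1·8 + 5; 8 = 1·5 + 3; 5 = 1·3 + 2; 3 = 1·2 + 1; 2 = 2·1 + 0 → 1
1 divides 333, so a solution exists.

Yes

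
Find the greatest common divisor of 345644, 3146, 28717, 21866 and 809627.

345644 = 2² · 13 · 17² · 23; 3146 = 2 · 11² · 13; 28717 = 13 · 47²; 21866 = 2 · 13 · 29²; 809627 = 7² · 13 · 31 · 41
gcd takes min exponent of each prime: 13 = 13

13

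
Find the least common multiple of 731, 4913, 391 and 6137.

lcm(731, 4913) = 731·4913/gcd = 3591403/17 = 211259
lcm(211259, 391) = 211259·391/gcd = 82602269/17 = 4858957
lcm(4858957, 6137) = 4858957·6137/gcd = 29819419109/17 = 1754083477

1754083477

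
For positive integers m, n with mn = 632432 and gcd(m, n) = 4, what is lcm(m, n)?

For any two positive integers, gcd × lcm equals their product. Hence lcm = 632432 / 4 = 158108.

158108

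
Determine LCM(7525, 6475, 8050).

12807550

7525 = 5² · 7 · 43; 6475 = 5² · 7 · 37; 8050 = 2 · 5² · 7 · 23
lcm takes max exponent of each prime: 2 · 5² · 7 · 23 · 37 · 43 = 12807550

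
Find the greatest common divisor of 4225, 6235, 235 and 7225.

5

gcd(4225, 6235): 6235 = 1·4225 + 2010; 4225 = 2·2010 + 205; 2010 = 9·205 + 165; 205 = 1·165 + 40; 165 = 4·40 + 5; 40 = 8·5 + 0 → 5
gcd(5, 235): 235 = 47·5 + 0 → 5
gcd(5, 7225): 7225 = 1445·5 + 0 → 5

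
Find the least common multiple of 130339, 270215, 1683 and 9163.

4885757415

130339 = 11 · 17² · 41; 270215 = 5 · 11 · 17³; 1683 = 3² · 11 · 17; 9163 = 7² · 11 · 17
lcm takes max exponent of each prime: 3² · 5 · 7² · 11 · 17³ · 41 = 4885757415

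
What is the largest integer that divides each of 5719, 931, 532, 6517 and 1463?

5719 = 7 · 19 · 43; 931 = 7² · 19; 532 = 2² · 7 · 19; 6517 = 7³ · 19; 1463 = 7 · 11 · 19
gcd takes min exponent of each prime: 7 · 19 = 133

133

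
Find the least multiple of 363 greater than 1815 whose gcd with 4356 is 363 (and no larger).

gcd(x, 4356) = 363 forces 363 | x; write x = 363s. Then gcd(363s, 363·12) = 363·gcd(s, 12), so need gcd(s, 12) = 1.
363s > 1815 gives s ≥ 6. The least s ≥ 6 coprime to 12 is 7, so x = 363·7 = 2541.

2541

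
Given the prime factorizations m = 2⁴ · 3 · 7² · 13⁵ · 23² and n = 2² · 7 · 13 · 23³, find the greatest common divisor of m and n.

192556

min exponent per shared prime: 2² · 7 · 13 · 23² = 192556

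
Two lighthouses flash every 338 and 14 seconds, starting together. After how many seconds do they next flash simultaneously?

gcd first: 338 = 24·14 + 2; 14 = 7·2 + 0 → gcd = 2
lcm = 338·14/gcd = 4732/2 = 2366

2366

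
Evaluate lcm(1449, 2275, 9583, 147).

1449 = 3² · 7 · 23; 2275 = 5² · 7 · 13; 9583 = 7 · 37²; 147 = 3 · 7²
lcm takes max exponent of each prime: 3² · 5² · 7² · 13 · 23 · 37² = 4512874275

4512874275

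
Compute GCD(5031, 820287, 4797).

117

gcd(5031, 820287): 820287 = 163·5031 + 234; 5031 = 21·234 + 117; 234 = 2·117 + 0 → 117
gcd(117, 4797): 4797 = 41·117 + 0 → 117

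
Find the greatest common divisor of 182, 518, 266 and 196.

182 = 2 · 7 · 13; 518 = 2 · 7 · 37; 266 = 2 · 7 · 19; 196 = 2² · 7²
gcd takes min exponent of each prime: 2 · 7 = 14

14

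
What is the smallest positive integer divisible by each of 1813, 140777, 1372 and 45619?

1813 = 7² · 37; 140777 = 7² · 13² · 17; 1372 = 2² · 7³; 45619 = 7⁴ · 19
lcm takes max exponent of each prime: 2² · 7⁴ · 13² · 17 · 19 · 37 = 19397381276

19397381276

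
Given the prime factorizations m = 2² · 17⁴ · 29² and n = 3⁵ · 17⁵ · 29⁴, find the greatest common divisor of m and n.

min exponent per shared prime: 17⁴ · 29² = 70241161

70241161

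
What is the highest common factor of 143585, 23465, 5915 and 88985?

65

143585 = 5 · 13 · 47²; 23465 = 5 · 13 · 19²; 5915 = 5 · 7 · 13²; 88985 = 5 · 13 · 37²
gcd takes min exponent of each prime: 5 · 13 = 65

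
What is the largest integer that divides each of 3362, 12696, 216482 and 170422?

3362 = 2 · 41²; 12696 = 2³ · 3 · 23²; 216482 = 2 · 7² · 47²; 170422 = 2 · 7² · 37 · 47
gcd takes min exponent of each prime: 2 = 2

2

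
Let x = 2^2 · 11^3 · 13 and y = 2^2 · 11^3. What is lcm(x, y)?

69212

max exponent per prime: 2^2 · 11^3 · 13 = 69212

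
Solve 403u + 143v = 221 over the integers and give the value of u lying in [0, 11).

8

Euclid: 403 = 2·143 + 117; 143 = 1·117 + 26; 117 = 4·26 + 13; 26 = 2·13 + 0 → gcd = 13; 221 = 13·17.
Back-substitution yields 403·(5) + 143·(-14) = 13, so one solution is u = 5·17 = 85, v = -14·17 = -238.
Solutions in u differ by 143/13 = 11; the one in [0, 11) is 85 mod 11 = 8.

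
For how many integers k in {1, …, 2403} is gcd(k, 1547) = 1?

1547 = 7·13·17. Inclusion–exclusion on these primes:
2403 − ⌊2403/7⌋ − ⌊2403/13⌋ − ⌊2403/17⌋ + ⌊2403/91⌋ + ⌊2403/119⌋ + ⌊2403/221⌋ − ⌊2403/1547⌋ = 1790

1790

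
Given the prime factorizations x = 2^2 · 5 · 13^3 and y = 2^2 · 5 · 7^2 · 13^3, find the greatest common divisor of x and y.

min exponent per shared prime: 2^2 · 5 · 13^3 = 43940

43940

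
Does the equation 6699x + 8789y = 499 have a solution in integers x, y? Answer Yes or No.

No

gcd(6699, 8789): 8789 = 1·6699 + 2090; 6699 = 3·2090 + 429; 2090 = 4·429 + 374; 429 = 1·374 + 55; 374 = 6·55 + 44; 55 = 1·44 + 11; 44 = 4·11 + 0 → 11
11 does not divide 499, so a solution does not exist.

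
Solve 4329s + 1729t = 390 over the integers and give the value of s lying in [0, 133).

60

gcd(4329, 1729) = 13 (Euclid: 4329 = 2·1729 + 871; 1729 = 1·871 + 858; 871 = 1·858 + 13; 858 = 66·13 + 0), and 13 | 390.
Extended Euclid: 4329·(2) + 1729·(-5) = 13. Scale by 30: s₀ = 60.
General solution s = s₀ + 133k; reducing mod 133 gives s = 60 (and t = -150).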